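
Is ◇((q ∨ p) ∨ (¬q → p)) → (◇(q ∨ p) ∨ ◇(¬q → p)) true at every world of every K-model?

Valid in K

Tableau for the negation ¬(◇((q ∨ p) ∨ (¬q → p)) → (◇(q ∨ p) ∨ ◇(¬q → p))):
1. ¬(◇((q ∨ p) ∨ (¬q → p)) → (◇(q ∨ p) ∨ ◇(¬q → p))), 0
2. ◇((q ∨ p) ∨ (¬q → p)), 0
3. ¬(◇(q ∨ p) ∨ ◇(¬q → p)), 0
4. ¬◇(q ∨ p), 0
5. ¬◇(¬q → p), 0
6. (q ∨ p) ∨ (¬q → p), 1
7. ¬(q ∨ p), 1
8. ¬q, 1
9. ¬p, 1
10. ¬(¬q → p), 1
11. ¬q → p, 1
12. p, 1
Accessibility: 0R1
Branch closes: p and ¬p both at 1.
All branches of the negation close; one closing branch shown above.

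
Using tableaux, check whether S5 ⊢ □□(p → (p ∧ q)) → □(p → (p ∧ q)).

Tableau for the negation ¬(□□(p → (p ∧ q)) → □(p → (p ∧ q))):
1. ¬(□□(p → (p ∧ q)) → □(p → (p ∧ q))), 0
2. □□(p → (p ∧ q)), 0   [¬→-rule on 1]
3. ¬□(p → (p ∧ q)), 0   [¬→-rule on 1]
4. □(p → (p ∧ q)), 0   [□-rule on 2 via 0R0]
5. p → (p ∧ q), 0   [□-rule on 4 via 0R0]
6. p ∧ q, 0   [→-rule on 5 (branches; this branch)]
7. p, 0   [∧-rule on 6]
8. q, 0   [∧-rule on 6]
9. ¬(p → (p ∧ q)), 1   [¬□-rule on 3: fresh world 1, 0R1]
10. p, 1   [¬→-rule on 9]
11. ¬(p ∧ q), 1   [¬→-rule on 9]
12. □(p → (p ∧ q)), 1   [□-rule on 2 via 0R1]
13. p → (p ∧ q), 1   [□-rule on 4 via 0R1]
14. ¬q, 1   [¬∧-rule on 11 (branches; this branch)]
15. p ∧ q, 1   [→-rule on 13 (branches; this branch)]
16. q, 1   [∧-rule on 15]
Accessibility: 0R0, 0R1, 1R0, 1R1
Branch closes: q and ¬q both at 1.
Every branch of the negation's tableau closes; the branch above is one of them.

Yes, valid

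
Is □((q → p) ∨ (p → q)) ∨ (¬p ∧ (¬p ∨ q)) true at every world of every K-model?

Valid in K

Tableau for the negation ¬(□((q → p) ∨ (p → q)) ∨ (¬p ∧ (¬p ∨ q))):
1. ¬(□((q → p) ∨ (p → q)) ∨ (¬p ∧ (¬p ∨ q))), w0
2. ¬□((q → p) ∨ (p → q)), w0
3. ¬(¬p ∧ (¬p ∨ q)), w0
4. ¬(¬p ∨ q), w0
5. p, w0
6. ¬q, w0
7. ¬((q → p) ∨ (p → q)), w1
8. ¬(q → p), w1
9. ¬(p → q), w1
10. q, w1
11. ¬p, w1
12. p, w1
13. ¬q, w1
Accessibility: w0Rw1
Branch closes: p and ¬p both at w1.
Every branch of the negation's tableau closes; the branch above is one of them.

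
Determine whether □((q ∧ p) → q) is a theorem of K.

Tableau for the negation ¬□((q ∧ p) → q):
1. ¬□((q ∧ p) → q), u
2. ¬((q ∧ p) → q), v   [¬□-rule on 1: fresh world v, uRv]
3. q ∧ p, v   [¬→-rule on 2]
4. ¬q, v   [¬→-rule on 2]
5. q, v   [∧-rule on 3]
6. p, v   [∧-rule on 3]
Accessibility: uRv
Branch closes: q and ¬q both at v.
Every branch of the negation's tableau closes; the branch above is one of them.

Valid in K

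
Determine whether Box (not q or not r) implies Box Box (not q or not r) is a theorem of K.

Tableau for the negation not (Box (not q or not r) implies Box Box (not q or not r)):
1. not (Box (not q or not r) implies Box Box (not q or not r)), u
2. Box (not q or not r), u
3. not Box Box (not q or not r), u
4. not Box (not q or not r), v
5. not q or not r, v
6. not r, v
7. not (not q or not r), w
8. q, w
9. r, w
Accessibility: uRv, vRw
The negation has an open branch (countermodel exists).

No, not valid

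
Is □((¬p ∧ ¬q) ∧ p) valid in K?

Tableau for the negation ¬□((¬p ∧ ¬q) ∧ p):
1. ¬□((¬p ∧ ¬q) ∧ p), w0
2. ¬((¬p ∧ ¬q) ∧ p), w1
3. ¬p, w1
Accessibility: w0Rw1
The negation has an open branch (countermodel exists).

No, not valid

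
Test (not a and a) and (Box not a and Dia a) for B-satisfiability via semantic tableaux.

Unsatisfiable (every branch closes)

1. (not a and a) and (Box not a and Dia a), 0
2. not a and a, 0   [and-rule on 1]
3. Box not a and Dia a, 0   [and-rule on 1]
4. not a, 0   [and-rule on 2]
5. a, 0   [and-rule on 2]
Accessibility: 0R0
Branch closes: a and not a both at 0.
(One branch shown.) All branches close.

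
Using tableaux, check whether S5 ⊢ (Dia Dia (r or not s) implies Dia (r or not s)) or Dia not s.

Tableau for the negation not ((Dia Dia (r or not s) implies Dia (r or not s)) or Dia not s):
1. not ((Dia Dia (r or not s) implies Dia (r or not s)) or Dia not s), w0
2. not (Dia Dia (r or not s) implies Dia (r or not s)), w0
3. not Dia not s, w0
4. Dia Dia (r or not s), w0
5. not Dia (r or not s), w0
6. s, w0
7. not (r or not s), w0
8. not r, w0
9. Dia (r or not s), w1
10. s, w1
11. not (r or not s), w1
12. not r, w1
13. r or not s, w2
14. s, w2
15. not (r or not s), w2
16. not r, w2
17. not s, w2
Accessibility: w0Rw0, w0Rw1, w0Rw2, w1Rw0, w1Rw1, w1Rw2, w2Rw0, w2Rw1, w2Rw2
Branch closes: s and not s both at w2.
All branches of the negation close; one closing branch shown above.

Valid in S5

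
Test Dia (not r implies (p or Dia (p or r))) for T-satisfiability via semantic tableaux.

1. Dia (not r implies (p or Dia (p or r))), w0
2. not r implies (p or Dia (p or r)), w1   [Dia-rule on 1: fresh world w1, w0Rw1]
3. p or Dia (p or r), w1   [implies-rule on 2 (branches; this branch)]
4. Dia (p or r), w1   [or-rule on 3 (branches; this branch)]
5. p or r, w2   [Dia-rule on 4: fresh world w2, w1Rw2]
6. r, w2   [or-rule on 5 (branches; this branch)]
Accessibility: w0Rw0, w0Rw1, w1Rw1, w1Rw2, w2Rw2

Satisfiable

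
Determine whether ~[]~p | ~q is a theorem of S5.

Tableau for the negation ~(~[]~p | ~q):
1. ~(~[]~p | ~q), u
2. []~p, u
3. q, u
4. ~p, u
Accessibility: uRu
The negation has an open branch (countermodel exists).

Not valid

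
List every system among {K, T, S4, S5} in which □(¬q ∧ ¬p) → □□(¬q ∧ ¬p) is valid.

S4, S5

S4-tableau for the negation ¬(□(¬q ∧ ¬p) → □□(¬q ∧ ¬p)):
1. ¬(□(¬q ∧ ¬p) → □□(¬q ∧ ¬p)), w0
2. □(¬q ∧ ¬p), w0   [¬→-rule on 1]
3. ¬□□(¬q ∧ ¬p), w0   [¬→-rule on 1]
4. ¬q ∧ ¬p, w0   [□-rule on 2 via w0Rw0]
5. ¬q, w0   [∧-rule on 4]
6. ¬p, w0   [∧-rule on 4]
7. ¬□(¬q ∧ ¬p), w1   [¬□-rule on 3: fresh world w1, w0Rw1]
8. ¬q ∧ ¬p, w1   [□-rule on 2 via w0Rw1]
9. ¬q, w1   [∧-rule on 8]
10. ¬p, w1   [∧-rule on 8]
11. ¬(¬q ∧ ¬p), w2   [¬□-rule on 7: fresh world w2, w1Rw2]
12. ¬q ∧ ¬p, w2   [□-rule on 2 via w0Rw2]
13. ¬q, w2   [∧-rule on 12]
14. ¬p, w2   [∧-rule on 12]
15. p, w2   [¬∧-rule on 11 (branches; this branch)]
Accessibility: w0Rw0, w0Rw1, w0Rw2, w1Rw1, w1Rw2, w2Rw2
Branch closes: p and ¬p both at w2.
Every branch closes (one shown): valid in S4, hence also in S5 (every theorem of S4 is a theorem of S5).
T-tableau for the negation ¬(□(¬q ∧ ¬p) → □□(¬q ∧ ¬p)):
1. ¬(□(¬q ∧ ¬p) → □□(¬q ∧ ¬p)), w0
2. □(¬q ∧ ¬p), w0   [¬→-rule on 1]
3. ¬□□(¬q ∧ ¬p), w0   [¬→-rule on 1]
4. ¬q ∧ ¬p, w0   [□-rule on 2 via w0Rw0]
5. ¬q, w0   [∧-rule on 4]
6. ¬p, w0   [∧-rule on 4]
7. ¬□(¬q ∧ ¬p), w1   [¬□-rule on 3: fresh world w1, w0Rw1]
8. ¬q ∧ ¬p, w1   [□-rule on 2 via w0Rw1]
9. ¬q, w1   [∧-rule on 8]
10. ¬p, w1   [∧-rule on 8]
11. ¬(¬q ∧ ¬p), w2   [¬□-rule on 7: fresh world w2, w1Rw2]
12. p, w2   [¬∧-rule on 11 (branches; this branch)]
Accessibility: w0Rw0, w0Rw1, w1Rw1, w1Rw2, w2Rw2
Complete open branch: countermodel on a T-frame, so not valid in T, nor in K (the same frame is also a K-frame).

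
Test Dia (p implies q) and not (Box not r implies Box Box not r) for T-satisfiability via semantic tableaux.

1. Dia (p implies q) and not (Box not r implies Box Box not r), w0
2. Dia (p implies q), w0
3. not (Box not r implies Box Box not r), w0
4. Box not r, w0
5. not Box Box not r, w0
6. not r, w0
7. p implies q, w1
8. not r, w1
9. q, w1
10. not Box not r, w2
11. not r, w2
12. r, w3
Accessibility: w0Rw0, w0Rw1, w0Rw2, w1Rw1, w2Rw2, w2Rw3, w3Rw3

Satisfiable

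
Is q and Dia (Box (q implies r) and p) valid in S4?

Tableau for the negation not (q and Dia (Box (q implies r) and p)):
1. not (q and Dia (Box (q implies r) and p)), w0
2. not Dia (Box (q implies r) and p), w0
3. not (Box (q implies r) and p), w0
4. not p, w0
Accessibility: w0Rw0
The negation has an open branch (countermodel exists).

No, not valid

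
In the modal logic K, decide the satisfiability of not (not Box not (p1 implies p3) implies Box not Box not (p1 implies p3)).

1. not (not Box not (p1 implies p3) implies Box not Box not (p1 implies p3)), 0
2. not Box not (p1 implies p3), 0
3. not Box not Box not (p1 implies p3), 0
4. p1 implies p3, 1
5. p3, 1
6. Box not (p1 implies p3), 2
Accessibility: 0R1, 0R2

Satisfiable (open branch found)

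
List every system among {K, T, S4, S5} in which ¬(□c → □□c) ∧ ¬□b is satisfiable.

T-tableau for the formula:
1. ¬(□c → □□c) ∧ ¬□b, u
2. ¬(□c → □□c), u   [∧-rule on 1]
3. ¬□b, u   [∧-rule on 1]
4. □c, u   [¬→-rule on 2]
5. ¬□□c, u   [¬→-rule on 2]
6. c, u   [□-rule on 4 via uRu]
7. ¬b, v   [¬□-rule on 3: fresh world v, uRv]
8. c, v   [□-rule on 4 via uRv]
9. ¬□c, w   [¬□-rule on 5: fresh world w, uRw]
10. c, w   [□-rule on 4 via uRw]
11. ¬c, x   [¬□-rule on 9: fresh world x, wRx]
Accessibility: uRu, uRv, uRw, vRv, wRw, wRx, xRx
Complete open branch: satisfiable in T, hence also in K (this T-model is also a K-model).
S4-tableau for the formula:
1. ¬(□c → □□c) ∧ ¬□b, u
2. ¬(□c → □□c), u   [∧-rule on 1]
3. ¬□b, u   [∧-rule on 1]
4. □c, u   [¬→-rule on 2]
5. ¬□□c, u   [¬→-rule on 2]
6. c, u   [□-rule on 4 via uRu]
7. ¬b, v   [¬□-rule on 3: fresh world v, uRv]
8. c, v   [□-rule on 4 via uRv]
9. ¬□c, w   [¬□-rule on 5: fresh world w, uRw]
10. c, w   [□-rule on 4 via uRw]
11. ¬c, x   [¬□-rule on 9: fresh world x, wRx]
12. c, x   [□-rule on 4 via uRx]
Accessibility: uRu, uRv, uRw, uRx, vRv, wRw, wRx, xRx
Branch closes: c and ¬c both at x.
Every branch closes (one shown): unsatisfiable in S4, hence also in S5 (every S5-frame is an S4-frame).

K, T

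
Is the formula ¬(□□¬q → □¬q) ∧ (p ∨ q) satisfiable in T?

Unsatisfiable (every branch closes)

1. ¬(□□¬q → □¬q) ∧ (p ∨ q), u
2. ¬(□□¬q → □¬q), u
3. p ∨ q, u
4. □□¬q, u
5. ¬□¬q, u
6. □¬q, u
7. ¬q, u
8. p, u
9. q, v
10. □¬q, v
11. ¬q, v
Accessibility: uRu, uRv, vRv
Branch closes: q and ¬q both at v.
All branches of the tableau close; one closing branch shown above.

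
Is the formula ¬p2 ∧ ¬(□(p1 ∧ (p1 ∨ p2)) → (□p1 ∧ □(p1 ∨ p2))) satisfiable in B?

Unsatisfiable

1. ¬p2 ∧ ¬(□(p1 ∧ (p1 ∨ p2)) → (□p1 ∧ □(p1 ∨ p2))), u
2. ¬p2, u   [∧-rule on 1]
3. ¬(□(p1 ∧ (p1 ∨ p2)) → (□p1 ∧ □(p1 ∨ p2))), u   [∧-rule on 1]
4. □(p1 ∧ (p1 ∨ p2)), u   [¬→-rule on 3]
5. ¬(□p1 ∧ □(p1 ∨ p2)), u   [¬→-rule on 3]
6. p1 ∧ (p1 ∨ p2), u   [□-rule on 4 via uRu]
7. p1, u   [∧-rule on 6]
8. p1 ∨ p2, u   [∧-rule on 6]
9. ¬□(p1 ∨ p2), u   [¬∧-rule on 5 (branches; this branch)]
10. ¬(p1 ∨ p2), v   [¬□-rule on 9: fresh world v, uRv]
11. ¬p1, v   [¬∨-rule on 10]
12. ¬p2, v   [¬∨-rule on 10]
13. p1 ∧ (p1 ∨ p2), v   [□-rule on 4 via uRv]
14. p1, v   [∧-rule on 13]
15. p1 ∨ p2, v   [∧-rule on 13]
Accessibility: uRu, uRv, vRu, vRv
Branch closes: p1 and ¬p1 both at v.
All branches of the tableau close; one closing branch shown above.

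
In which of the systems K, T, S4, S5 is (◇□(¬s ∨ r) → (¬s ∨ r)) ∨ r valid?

S4-tableau for the negation ¬((◇□(¬s ∨ r) → (¬s ∨ r)) ∨ r):
1. ¬((◇□(¬s ∨ r) → (¬s ∨ r)) ∨ r), 0
2. ¬(◇□(¬s ∨ r) → (¬s ∨ r)), 0
3. ¬r, 0
4. ◇□(¬s ∨ r), 0
5. ¬(¬s ∨ r), 0
6. s, 0
7. □(¬s ∨ r), 1
8. ¬s ∨ r, 1
9. r, 1
Accessibility: 0R0, 0R1, 1R1
Complete open branch: countermodel on an S4-frame, so not valid in S4, nor in K, T (the same frame is also a K-frame and a T-frame).
S5-tableau for the negation ¬((◇□(¬s ∨ r) → (¬s ∨ r)) ∨ r):
1. ¬((◇□(¬s ∨ r) → (¬s ∨ r)) ∨ r), 0
2. ¬(◇□(¬s ∨ r) → (¬s ∨ r)), 0
3. ¬r, 0
4. ◇□(¬s ∨ r), 0
5. ¬(¬s ∨ r), 0
6. s, 0
7. □(¬s ∨ r), 1
8. ¬s ∨ r, 0
9. ¬s ∨ r, 1
10. r, 0
Accessibility: 0R0, 0R1, 1R0, 1R1
Branch closes: r and ¬r both at 0.
Every branch closes (one shown): valid in S5.

S5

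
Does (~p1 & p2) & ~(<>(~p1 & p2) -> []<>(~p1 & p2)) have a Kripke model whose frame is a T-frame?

1. (~p1 & p2) & ~(<>(~p1 & p2) -> []<>(~p1 & p2)), u
2. ~p1 & p2, u
3. ~(<>(~p1 & p2) -> []<>(~p1 & p2)), u
4. ~p1, u
5. p2, u
6. <>(~p1 & p2), u
7. ~[]<>(~p1 & p2), u
8. ~p1 & p2, v
9. ~p1, v
10. p2, v
11. ~<>(~p1 & p2), w
12. ~(~p1 & p2), w
13. ~p2, w
Accessibility: uRu, uRv, uRw, vRv, wRw

Satisfiable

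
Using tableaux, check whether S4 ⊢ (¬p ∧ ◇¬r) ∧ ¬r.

Tableau for the negation ¬((¬p ∧ ◇¬r) ∧ ¬r):
1. ¬((¬p ∧ ◇¬r) ∧ ¬r), 0
2. r, 0
Accessibility: 0R0
The negation has an open branch (countermodel exists).

Invalid (countermodel exists)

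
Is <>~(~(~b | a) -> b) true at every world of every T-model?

Tableau for the negation ~<>~(~(~b | a) -> b):
1. ~<>~(~(~b | a) -> b), u
2. ~(~b | a) -> b, u
3. b, u
Accessibility: uRu
The negation has an open branch (countermodel exists).

Invalid (countermodel exists)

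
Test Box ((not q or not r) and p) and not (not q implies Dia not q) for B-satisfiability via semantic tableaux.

1. Box ((not q or not r) and p) and not (not q implies Dia not q), u
2. Box ((not q or not r) and p), u   [and-rule on 1]
3. not (not q implies Dia not q), u   [and-rule on 1]
4. not q, u   [neg-implies-rule on 3]
5. not Dia not q, u   [neg-implies-rule on 3]
6. (not q or not r) and p, u   [Box-rule on 2 via uRu]
7. not q or not r, u   [and-rule on 6]
8. p, u   [and-rule on 6]
9. q, u   [neg-Dia-rule on 5 via uRu]
Accessibility: uRu
Branch closes: q and not q both at u.
Every branch closes; the branch above is one of them.

Unsatisfiable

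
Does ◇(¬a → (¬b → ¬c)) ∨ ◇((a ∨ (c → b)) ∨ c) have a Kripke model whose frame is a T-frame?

Satisfiable (open branch found)

1. ◇(¬a → (¬b → ¬c)) ∨ ◇((a ∨ (c → b)) ∨ c), 0
2. ◇((a ∨ (c → b)) ∨ c), 0
3. (a ∨ (c → b)) ∨ c, 1
4. c, 1
Accessibility: 0R0, 0R1, 1R1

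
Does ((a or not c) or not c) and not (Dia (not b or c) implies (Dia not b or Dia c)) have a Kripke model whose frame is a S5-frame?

1. ((a or not c) or not c) and not (Dia (not b or c) implies (Dia not b or Dia c)), u
2. (a or not c) or not c, u   [and-rule on 1]
3. not (Dia (not b or c) implies (Dia not b or Dia c)), u   [and-rule on 1]
4. Dia (not b or c), u   [neg-implies-rule on 3]
5. not (Dia not b or Dia c), u   [neg-implies-rule on 3]
6. not Dia not b, u   [neg-or-rule on 5]
7. not Dia c, u   [neg-or-rule on 5]
8. b, u   [neg-Dia-rule on 6 via uRu]
9. not c, u   [neg-Dia-rule on 7 via uRu]
10. a or not c, u   [or-rule on 2 (branches; this branch)]
11. not b or c, v   [Dia-rule on 4: fresh world v, uRv]
12. b, v   [neg-Dia-rule on 6 via uRv]
13. not c, v   [neg-Dia-rule on 7 via uRv]
14. c, v   [or-rule on 11 (branches; this branch)]
Accessibility: uRu, uRv, vRu, vRv
Branch closes: c and not c both at v.
Every branch closes; the branch above is one of them.

No, unsatisfiable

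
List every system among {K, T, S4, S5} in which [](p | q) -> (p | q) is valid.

T, S4, S5

K-tableau for the negation ~([](p | q) -> (p | q)):
1. ~([](p | q) -> (p | q)), 0
2. [](p | q), 0
3. ~(p | q), 0
4. ~p, 0
5. ~q, 0
Complete open branch: countermodel on a K-frame, so not valid in K.
T-tableau for the negation ~([](p | q) -> (p | q)):
1. ~([](p | q) -> (p | q)), 0
2. [](p | q), 0
3. ~(p | q), 0
4. ~p, 0
5. ~q, 0
6. p | q, 0
7. q, 0
Accessibility: 0R0
Branch closes: q and ~q both at 0.
Every branch closes (one shown): valid in T, hence also in S4, S5 (every theorem of T is a theorem of S4 and S5).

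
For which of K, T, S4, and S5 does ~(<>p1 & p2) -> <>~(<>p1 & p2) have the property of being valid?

K-tableau for the negation ~(~(<>p1 & p2) -> <>~(<>p1 & p2)):
1. ~(~(<>p1 & p2) -> <>~(<>p1 & p2)), w0
2. ~(<>p1 & p2), w0
3. ~<>~(<>p1 & p2), w0
4. ~p2, w0
Complete open branch: countermodel on a K-frame, so not valid in K.
T-tableau for the negation ~(~(<>p1 & p2) -> <>~(<>p1 & p2)):
1. ~(~(<>p1 & p2) -> <>~(<>p1 & p2)), w0
2. ~(<>p1 & p2), w0
3. ~<>~(<>p1 & p2), w0
4. <>p1 & p2, w0
5. <>p1, w0
6. p2, w0
7. ~<>p1, w0
8. ~p1, w0
9. p1, w1
10. <>p1 & p2, w1
11. <>p1, w1
12. p2, w1
13. ~p1, w1
Accessibility: w0Rw0, w0Rw1, w1Rw1
Branch closes: p1 and ~p1 both at w1.
Every branch closes (one shown): valid in T, hence also in S4, S5 (every theorem of T is a theorem of S4 and S5).

T, S4, S5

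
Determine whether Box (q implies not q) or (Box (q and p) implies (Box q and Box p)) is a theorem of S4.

Tableau for the negation not (Box (q implies not q) or (Box (q and p) implies (Box q and Box p))):
1. not (Box (q implies not q) or (Box (q and p) implies (Box q and Box p))), 0
2. not Box (q implies not q), 0
3. not (Box (q and p) implies (Box q and Box p)), 0
4. Box (q and p), 0
5. not (Box q and Box p), 0
6. q and p, 0
7. q, 0
8. p, 0
9. not Box p, 0
10. not (q implies not q), 1
11. q, 1
12. q and p, 1
13. p, 1
14. not p, 2
15. q and p, 2
16. q, 2
17. p, 2
Accessibility: 0R0, 0R1, 0R2, 1R1, 2R2
Branch closes: p and not p both at 2.
Every branch of the negation's tableau closes; the branch above is one of them.

Yes, valid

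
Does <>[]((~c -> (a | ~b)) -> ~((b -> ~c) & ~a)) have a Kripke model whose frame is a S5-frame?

1. <>[]((~c -> (a | ~b)) -> ~((b -> ~c) & ~a)), w0
2. []((~c -> (a | ~b)) -> ~((b -> ~c) & ~a)), w1   [<>-rule on 1: fresh world w1, w0Rw1]
3. (~c -> (a | ~b)) -> ~((b -> ~c) & ~a), w0   [[]-rule on 2 via w1Rw0]
4. (~c -> (a | ~b)) -> ~((b -> ~c) & ~a), w1   [[]-rule on 2 via w1Rw1]
5. ~((b -> ~c) & ~a), w0   [->-rule on 3 (branches; this branch)]
6. ~((b -> ~c) & ~a), w1   [->-rule on 4 (branches; this branch)]
7. a, w0   [~&-rule on 5 (branches; this branch)]
8. a, w1   [~&-rule on 6 (branches; this branch)]
Accessibility: w0Rw0, w0Rw1, w1Rw0, w1Rw1

Satisfiable (open branch found)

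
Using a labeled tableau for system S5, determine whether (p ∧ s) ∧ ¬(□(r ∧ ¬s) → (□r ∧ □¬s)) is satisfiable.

1. (p ∧ s) ∧ ¬(□(r ∧ ¬s) → (□r ∧ □¬s)), u
2. p ∧ s, u
3. ¬(□(r ∧ ¬s) → (□r ∧ □¬s)), u
4. p, u
5. s, u
6. □(r ∧ ¬s), u
7. ¬(□r ∧ □¬s), u
8. r ∧ ¬s, u
9. r, u
10. ¬s, u
Accessibility: uRu
Branch closes: s and ¬s both at u.
All branches of the tableau close; one closing branch shown above.

Unsatisfiable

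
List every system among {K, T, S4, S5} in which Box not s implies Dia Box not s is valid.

T, S4, S5

T-tableau for the negation not (Box not s implies Dia Box not s):
1. not (Box not s implies Dia Box not s), u
2. Box not s, u
3. not Dia Box not s, u
4. not s, u
5. not Box not s, u
6. s, v
7. not s, v
Accessibility: uRu, uRv, vRv
Branch closes: s and not s both at v.
Every branch closes (one shown): valid in T, hence also in S4, S5 (every theorem of T is a theorem of S4 and S5).
K-tableau for the negation not (Box not s implies Dia Box not s):
1. not (Box not s implies Dia Box not s), u
2. Box not s, u
3. not Dia Box not s, u
Complete open branch: countermodel on a K-frame, so not valid in K.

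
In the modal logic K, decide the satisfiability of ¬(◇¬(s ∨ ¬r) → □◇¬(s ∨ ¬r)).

Satisfiable

1. ¬(◇¬(s ∨ ¬r) → □◇¬(s ∨ ¬r)), 0
2. ◇¬(s ∨ ¬r), 0   [¬→-rule on 1]
3. ¬□◇¬(s ∨ ¬r), 0   [¬→-rule on 1]
4. ¬(s ∨ ¬r), 1   [◇-rule on 2: fresh world 1, 0R1]
5. ¬s, 1   [¬∨-rule on 4]
6. r, 1   [¬∨-rule on 4]
7. ¬◇¬(s ∨ ¬r), 2   [¬□-rule on 3: fresh world 2, 0R2]
Accessibility: 0R1, 0R2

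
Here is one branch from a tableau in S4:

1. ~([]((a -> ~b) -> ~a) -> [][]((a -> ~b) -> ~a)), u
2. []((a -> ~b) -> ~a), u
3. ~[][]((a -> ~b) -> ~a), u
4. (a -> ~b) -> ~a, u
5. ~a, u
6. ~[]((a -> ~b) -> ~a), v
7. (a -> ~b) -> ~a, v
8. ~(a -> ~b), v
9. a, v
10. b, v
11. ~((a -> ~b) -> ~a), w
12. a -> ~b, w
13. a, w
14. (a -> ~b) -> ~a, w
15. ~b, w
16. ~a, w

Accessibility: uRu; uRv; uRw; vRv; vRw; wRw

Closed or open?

Both a and ~a appear at w.

Yes, closed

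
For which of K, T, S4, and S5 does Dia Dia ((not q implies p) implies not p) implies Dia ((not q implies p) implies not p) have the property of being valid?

S4-tableau for the negation not (Dia Dia ((not q implies p) implies not p) implies Dia ((not q implies p) implies not p)):
1. not (Dia Dia ((not q implies p) implies not p) implies Dia ((not q implies p) implies not p)), 0
2. Dia Dia ((not q implies p) implies not p), 0   [neg-implies-rule on 1]
3. not Dia ((not q implies p) implies not p), 0   [neg-implies-rule on 1]
4. not ((not q implies p) implies not p), 0   [neg-Dia-rule on 3 via 0R0]
5. not q implies p, 0   [neg-implies-rule on 4]
6. p, 0   [neg-implies-rule on 4]
7. Dia ((not q implies p) implies not p), 1   [Dia-rule on 2: fresh world 1, 0R1]
8. not ((not q implies p) implies not p), 1   [neg-Dia-rule on 3 via 0R1]
9. not q implies p, 1   [neg-implies-rule on 8]
10. p, 1   [neg-implies-rule on 8]
11. (not q implies p) implies not p, 2   [Dia-rule on 7: fresh world 2, 1R2]
12. not ((not q implies p) implies not p), 2   [neg-Dia-rule on 3 via 0R2]
13. not q implies p, 2   [neg-implies-rule on 12]
14. p, 2   [neg-implies-rule on 12]
15. not (not q implies p), 2   [implies-rule on 11 (branches; this branch)]
16. not q, 2   [neg-implies-rule on 15]
17. not p, 2   [neg-implies-rule on 15]
Accessibility: 0R0, 0R1, 0R2, 1R1, 1R2, 2R2
Branch closes: p and not p both at 2.
Every branch closes (one shown): valid in S4, hence also in S5 (every theorem of S4 is a theorem of S5).
T-tableau for the negation not (Dia Dia ((not q implies p) implies not p) implies Dia ((not q implies p) implies not p)):
1. not (Dia Dia ((not q implies p) implies not p) implies Dia ((not q implies p) implies not p)), 0
2. Dia Dia ((not q implies p) implies not p), 0   [neg-implies-rule on 1]
3. not Dia ((not q implies p) implies not p), 0   [neg-implies-rule on 1]
4. not ((not q implies p) implies not p), 0   [neg-Dia-rule on 3 via 0R0]
5. not q implies p, 0   [neg-implies-rule on 4]
6. p, 0   [neg-implies-rule on 4]
7. Dia ((not q implies p) implies not p), 1   [Dia-rule on 2: fresh world 1, 0R1]
8. not ((not q implies p) implies not p), 1   [neg-Dia-rule on 3 via 0R1]
9. not q implies p, 1   [neg-implies-rule on 8]
10. p, 1   [neg-implies-rule on 8]
11. (not q implies p) implies not p, 2   [Dia-rule on 7: fresh world 2, 1R2]
12. not p, 2   [implies-rule on 11 (branches; this branch)]
Accessibility: 0R0, 0R1, 1R1, 1R2, 2R2
Complete open branch: countermodel on a T-frame, so not valid in T, nor in K (the same frame is also a K-frame).

S4, S5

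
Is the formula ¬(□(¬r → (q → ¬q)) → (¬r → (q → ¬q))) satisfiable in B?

No, unsatisfiable

1. ¬(□(¬r → (q → ¬q)) → (¬r → (q → ¬q))), w0
2. □(¬r → (q → ¬q)), w0
3. ¬(¬r → (q → ¬q)), w0
4. ¬r, w0
5. ¬(q → ¬q), w0
6. q, w0
7. ¬r → (q → ¬q), w0
8. q → ¬q, w0
9. ¬q, w0
Accessibility: w0Rw0
Branch closes: q and ¬q both at w0.
(One branch shown.) All branches close.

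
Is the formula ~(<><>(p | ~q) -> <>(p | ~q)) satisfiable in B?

1. ~(<><>(p | ~q) -> <>(p | ~q)), 0
2. <><>(p | ~q), 0
3. ~<>(p | ~q), 0
4. ~(p | ~q), 0
5. ~p, 0
6. q, 0
7. <>(p | ~q), 1
8. ~(p | ~q), 1
9. ~p, 1
10. q, 1
11. p | ~q, 2
12. ~q, 2
Accessibility: 0R0, 0R1, 1R0, 1R1, 1R2, 2R1, 2R2

Satisfiable (open branch found)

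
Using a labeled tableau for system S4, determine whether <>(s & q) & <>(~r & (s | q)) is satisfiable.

1. <>(s & q) & <>(~r & (s | q)), w0
2. <>(s & q), w0
3. <>(~r & (s | q)), w0
4. s & q, w1
5. s, w1
6. q, w1
7. ~r & (s | q), w2
8. ~r, w2
9. s | q, w2
10. q, w2
Accessibility: w0Rw0, w0Rw1, w0Rw2, w1Rw1, w2Rw2

Yes, satisfiable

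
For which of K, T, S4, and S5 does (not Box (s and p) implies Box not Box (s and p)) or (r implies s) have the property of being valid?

S5-tableau for the negation not ((not Box (s and p) implies Box not Box (s and p)) or (r implies s)):
1. not ((not Box (s and p) implies Box not Box (s and p)) or (r implies s)), w0
2. not (not Box (s and p) implies Box not Box (s and p)), w0
3. not (r implies s), w0
4. not Box (s and p), w0
5. not Box not Box (s and p), w0
6. r, w0
7. not s, w0
8. not (s and p), w1
9. not p, w1
10. Box (s and p), w2
11. s and p, w0
12. s, w0
13. p, w0
Accessibility: w0Rw0, w0Rw1, w0Rw2, w1Rw0, w1Rw1, w1Rw2, w2Rw0, w2Rw1, w2Rw2
Branch closes: s and not s both at w0.
Every branch closes (one shown): valid in S5.
S4-tableau for the negation not ((not Box (s and p) implies Box not Box (s and p)) or (r implies s)):
1. not ((not Box (s and p) implies Box not Box (s and p)) or (r implies s)), w0
2. not (not Box (s and p) implies Box not Box (s and p)), w0
3. not (r implies s), w0
4. not Box (s and p), w0
5. not Box not Box (s and p), w0
6. r, w0
7. not s, w0
8. not (s and p), w1
9. not p, w1
10. Box (s and p), w2
11. s and p, w2
12. s, w2
13. p, w2
Accessibility: w0Rw0, w0Rw1, w0Rw2, w1Rw1, w2Rw2
Complete open branch: countermodel on an S4-frame, so not valid in S4, nor in K, T (the same frame is also a K-frame and a T-frame).

S5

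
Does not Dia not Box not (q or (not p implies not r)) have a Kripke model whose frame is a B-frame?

1. not Dia not Box not (q or (not p implies not r)), w0
2. Box not (q or (not p implies not r)), w0
3. not (q or (not p implies not r)), w0
4. not q, w0
5. not (not p implies not r), w0
6. not p, w0
7. r, w0
Accessibility: w0Rw0

Yes, satisfiable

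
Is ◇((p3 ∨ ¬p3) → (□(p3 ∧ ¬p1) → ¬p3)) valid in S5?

Tableau for the negation ¬◇((p3 ∨ ¬p3) → (□(p3 ∧ ¬p1) → ¬p3)):
1. ¬◇((p3 ∨ ¬p3) → (□(p3 ∧ ¬p1) → ¬p3)), u
2. ¬((p3 ∨ ¬p3) → (□(p3 ∧ ¬p1) → ¬p3)), u
3. p3 ∨ ¬p3, u
4. ¬(□(p3 ∧ ¬p1) → ¬p3), u
5. □(p3 ∧ ¬p1), u
6. p3, u
7. p3 ∧ ¬p1, u
8. ¬p1, u
Accessibility: uRu
The negation has an open branch (countermodel exists).

No, not valid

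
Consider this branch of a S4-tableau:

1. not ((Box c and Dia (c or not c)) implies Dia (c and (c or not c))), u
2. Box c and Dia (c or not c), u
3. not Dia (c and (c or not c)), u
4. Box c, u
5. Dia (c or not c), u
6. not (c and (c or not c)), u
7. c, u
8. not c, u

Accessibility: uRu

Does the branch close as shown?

Yes, closed

Both c and not c appear at u.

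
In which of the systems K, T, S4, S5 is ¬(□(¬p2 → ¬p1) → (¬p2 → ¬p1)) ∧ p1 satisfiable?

K

T-tableau for the formula:
1. ¬(□(¬p2 → ¬p1) → (¬p2 → ¬p1)) ∧ p1, w0
2. ¬(□(¬p2 → ¬p1) → (¬p2 → ¬p1)), w0   [∧-rule on 1]
3. p1, w0   [∧-rule on 1]
4. □(¬p2 → ¬p1), w0   [¬→-rule on 2]
5. ¬(¬p2 → ¬p1), w0   [¬→-rule on 2]
6. ¬p2, w0   [¬→-rule on 5]
7. ¬p2 → ¬p1, w0   [□-rule on 4 via w0Rw0]
8. ¬p1, w0   [→-rule on 7 (branches; this branch)]
Accessibility: w0Rw0
Branch closes: p1 and ¬p1 both at w0.
Every branch closes (one shown): unsatisfiable in T, hence also in S4, S5 (every S4/S5-frame is a T-frame).
K-tableau for the formula:
1. ¬(□(¬p2 → ¬p1) → (¬p2 → ¬p1)) ∧ p1, w0
2. ¬(□(¬p2 → ¬p1) → (¬p2 → ¬p1)), w0   [∧-rule on 1]
3. p1, w0   [∧-rule on 1]
4. □(¬p2 → ¬p1), w0   [¬→-rule on 2]
5. ¬(¬p2 → ¬p1), w0   [¬→-rule on 2]
6. ¬p2, w0   [¬→-rule on 5]
Complete open branch: satisfiable in K.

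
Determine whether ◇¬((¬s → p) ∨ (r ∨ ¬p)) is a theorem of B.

Tableau for the negation ¬◇¬((¬s → p) ∨ (r ∨ ¬p)):
1. ¬◇¬((¬s → p) ∨ (r ∨ ¬p)), 0
2. (¬s → p) ∨ (r ∨ ¬p), 0
3. r ∨ ¬p, 0
4. ¬p, 0
Accessibility: 0R0
The negation has an open branch (countermodel exists).

No, not valid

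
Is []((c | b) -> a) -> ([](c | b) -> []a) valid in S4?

Valid in S4

Tableau for the negation ~([]((c | b) -> a) -> ([](c | b) -> []a)):
1. ~([]((c | b) -> a) -> ([](c | b) -> []a)), u
2. []((c | b) -> a), u
3. ~([](c | b) -> []a), u
4. [](c | b), u
5. ~[]a, u
6. (c | b) -> a, u
7. c | b, u
8. a, u
9. b, u
10. ~a, v
11. (c | b) -> a, v
12. c | b, v
13. ~(c | b), v
14. ~c, v
15. ~b, v
16. b, v
Accessibility: uRu, uRv, vRv
Branch closes: b and ~b both at v.
All branches of the negation close; one closing branch shown above.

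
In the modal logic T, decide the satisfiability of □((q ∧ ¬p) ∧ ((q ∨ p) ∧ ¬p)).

1. □((q ∧ ¬p) ∧ ((q ∨ p) ∧ ¬p)), w0
2. (q ∧ ¬p) ∧ ((q ∨ p) ∧ ¬p), w0
3. q ∧ ¬p, w0
4. (q ∨ p) ∧ ¬p, w0
5. q, w0
6. ¬p, w0
7. q ∨ p, w0
Accessibility: w0Rw0

Satisfiable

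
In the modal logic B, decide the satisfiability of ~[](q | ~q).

No, unsatisfiable

1. ~[](q | ~q), w0
2. ~(q | ~q), w1   [~[]-rule on 1: fresh world w1, w0Rw1]
3. ~q, w1   [~|-rule on 2]
4. q, w1   [~|-rule on 2]
Accessibility: w0Rw0, w0Rw1, w1Rw0, w1Rw1
Branch closes: q and ~q both at w1.
All branches of the tableau close; one closing branch shown above.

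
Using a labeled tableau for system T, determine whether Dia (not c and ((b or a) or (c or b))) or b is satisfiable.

Satisfiable

1. Dia (not c and ((b or a) or (c or b))) or b, u
2. b, u
Accessibility: uRu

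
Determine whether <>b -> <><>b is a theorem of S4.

Valid

Tableau for the negation ~(<>b -> <><>b):
1. ~(<>b -> <><>b), w0
2. <>b, w0   [~->-rule on 1]
3. ~<><>b, w0   [~->-rule on 1]
4. ~<>b, w0   [~<>-rule on 3 via w0Rw0]
5. ~b, w0   [~<>-rule on 4 via w0Rw0]
6. b, w1   [<>-rule on 2: fresh world w1, w0Rw1]
7. ~<>b, w1   [~<>-rule on 3 via w0Rw1]
8. ~b, w1   [~<>-rule on 4 via w0Rw1]
Accessibility: w0Rw0, w0Rw1, w1Rw1
Branch closes: b and ~b both at w1.
All branches of the negation close; one closing branch shown above.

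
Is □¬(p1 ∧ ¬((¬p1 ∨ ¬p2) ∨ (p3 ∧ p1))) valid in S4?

Not valid

Tableau for the negation ¬□¬(p1 ∧ ¬((¬p1 ∨ ¬p2) ∨ (p3 ∧ p1))):
1. ¬□¬(p1 ∧ ¬((¬p1 ∨ ¬p2) ∨ (p3 ∧ p1))), u
2. p1 ∧ ¬((¬p1 ∨ ¬p2) ∨ (p3 ∧ p1)), v   [¬□-rule on 1: fresh world v, uRv]
3. p1, v   [∧-rule on 2]
4. ¬((¬p1 ∨ ¬p2) ∨ (p3 ∧ p1)), v   [∧-rule on 2]
5. ¬(¬p1 ∨ ¬p2), v   [¬∨-rule on 4]
6. ¬(p3 ∧ p1), v   [¬∨-rule on 4]
7. p2, v   [¬∨-rule on 5]
8. ¬p3, v   [¬∧-rule on 6 (branches; this branch)]
Accessibility: uRu, uRv, vRv
The negation has an open branch (countermodel exists).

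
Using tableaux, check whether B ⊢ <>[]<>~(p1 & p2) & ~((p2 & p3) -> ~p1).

Tableau for the negation ~(<>[]<>~(p1 & p2) & ~((p2 & p3) -> ~p1)):
1. ~(<>[]<>~(p1 & p2) & ~((p2 & p3) -> ~p1)), u
2. (p2 & p3) -> ~p1, u   [~&-rule on 1 (branches; this branch)]
3. ~p1, u   [->-rule on 2 (branches; this branch)]
Accessibility: uRu
The negation has an open branch (countermodel exists).

No, not valid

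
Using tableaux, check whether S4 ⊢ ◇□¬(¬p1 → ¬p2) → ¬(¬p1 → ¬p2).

Not valid

Tableau for the negation ¬(◇□¬(¬p1 → ¬p2) → ¬(¬p1 → ¬p2)):
1. ¬(◇□¬(¬p1 → ¬p2) → ¬(¬p1 → ¬p2)), 0
2. ◇□¬(¬p1 → ¬p2), 0   [¬→-rule on 1]
3. ¬p1 → ¬p2, 0   [¬→-rule on 1]
4. ¬p2, 0   [→-rule on 3 (branches; this branch)]
5. □¬(¬p1 → ¬p2), 1   [◇-rule on 2: fresh world 1, 0R1]
6. ¬(¬p1 → ¬p2), 1   [□-rule on 5 via 1R1]
7. ¬p1, 1   [¬→-rule on 6]
8. p2, 1   [¬→-rule on 6]
Accessibility: 0R0, 0R1, 1R1
The negation has an open branch (countermodel exists).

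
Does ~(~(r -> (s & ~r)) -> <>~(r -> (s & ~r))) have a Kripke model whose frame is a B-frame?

Unsatisfiable

1. ~(~(r -> (s & ~r)) -> <>~(r -> (s & ~r))), 0
2. ~(r -> (s & ~r)), 0   [~->-rule on 1]
3. ~<>~(r -> (s & ~r)), 0   [~->-rule on 1]
4. r, 0   [~->-rule on 2]
5. ~(s & ~r), 0   [~->-rule on 2]
6. r -> (s & ~r), 0   [~<>-rule on 3 via 0R0]
7. s & ~r, 0   [->-rule on 6 (branches; this branch)]
8. s, 0   [&-rule on 7]
9. ~r, 0   [&-rule on 7]
Accessibility: 0R0
Branch closes: r and ~r both at 0.
Every branch closes; the branch above is one of them.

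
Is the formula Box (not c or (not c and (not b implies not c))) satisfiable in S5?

1. Box (not c or (not c and (not b implies not c))), u
2. not c or (not c and (not b implies not c)), u   [Box-rule on 1 via uRu]
3. not c and (not b implies not c), u   [or-rule on 2 (branches; this branch)]
4. not c, u   [and-rule on 3]
5. not b implies not c, u   [and-rule on 3]
Accessibility: uRu

Satisfiable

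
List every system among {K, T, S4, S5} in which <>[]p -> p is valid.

S5-tableau for the negation ~(<>[]p -> p):
1. ~(<>[]p -> p), u
2. <>[]p, u
3. ~p, u
4. []p, v
5. p, u
Accessibility: uRu, uRv, vRu, vRv
Branch closes: p and ~p both at u.
Every branch closes (one shown): valid in S5.
S4-tableau for the negation ~(<>[]p -> p):
1. ~(<>[]p -> p), u
2. <>[]p, u
3. ~p, u
4. []p, v
5. p, v
Accessibility: uRu, uRv, vRv
Complete open branch: countermodel on an S4-frame, so not valid in S4, nor in K, T (the same frame is also a K-frame and a T-frame).

S5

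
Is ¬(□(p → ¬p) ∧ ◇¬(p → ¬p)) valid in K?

Valid

Tableau for the negation □(p → ¬p) ∧ ◇¬(p → ¬p):
1. □(p → ¬p) ∧ ◇¬(p → ¬p), u
2. □(p → ¬p), u
3. ◇¬(p → ¬p), u
4. ¬(p → ¬p), v
5. p, v
6. p → ¬p, v
7. ¬p, v
Accessibility: uRv
Branch closes: p and ¬p both at v.
All branches of the negation close; one closing branch shown above.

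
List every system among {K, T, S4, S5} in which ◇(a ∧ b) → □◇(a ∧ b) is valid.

S5-tableau for the negation ¬(◇(a ∧ b) → □◇(a ∧ b)):
1. ¬(◇(a ∧ b) → □◇(a ∧ b)), u
2. ◇(a ∧ b), u
3. ¬□◇(a ∧ b), u
4. a ∧ b, v
5. a, v
6. b, v
7. ¬◇(a ∧ b), w
8. ¬(a ∧ b), u
9. ¬(a ∧ b), v
10. ¬(a ∧ b), w
11. ¬b, u
12. ¬b, v
Accessibility: uRu, uRv, uRw, vRu, vRv, vRw, wRu, wRv, wRw
Branch closes: b and ¬b both at v.
Every branch closes (one shown): valid in S5.
S4-tableau for the negation ¬(◇(a ∧ b) → □◇(a ∧ b)):
1. ¬(◇(a ∧ b) → □◇(a ∧ b)), u
2. ◇(a ∧ b), u
3. ¬□◇(a ∧ b), u
4. a ∧ b, v
5. a, v
6. b, v
7. ¬◇(a ∧ b), w
8. ¬(a ∧ b), w
9. ¬b, w
Accessibility: uRu, uRv, uRw, vRv, wRw
Complete open branch: countermodel on an S4-frame, so not valid in S4, nor in K, T (the same frame is also a K-frame and a T-frame).

S5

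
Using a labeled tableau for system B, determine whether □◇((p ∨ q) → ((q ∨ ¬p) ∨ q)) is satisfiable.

1. □◇((p ∨ q) → ((q ∨ ¬p) ∨ q)), 0
2. ◇((p ∨ q) → ((q ∨ ¬p) ∨ q)), 0
3. (p ∨ q) → ((q ∨ ¬p) ∨ q), 1
4. ◇((p ∨ q) → ((q ∨ ¬p) ∨ q)), 1
5. (q ∨ ¬p) ∨ q, 1
6. q, 1
7. (p ∨ q) → ((q ∨ ¬p) ∨ q), 2
8. (q ∨ ¬p) ∨ q, 2
9. q, 2
Accessibility: 0R0, 0R1, 1R0, 1R1, 1R2, 2R1, 2R2

Satisfiable (open branch found)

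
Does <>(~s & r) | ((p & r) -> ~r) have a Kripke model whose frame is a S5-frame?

Satisfiable

1. <>(~s & r) | ((p & r) -> ~r), w0
2. (p & r) -> ~r, w0
3. ~r, w0
Accessibility: w0Rw0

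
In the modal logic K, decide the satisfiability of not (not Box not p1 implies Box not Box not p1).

1. not (not Box not p1 implies Box not Box not p1), 0
2. not Box not p1, 0
3. not Box not Box not p1, 0
4. p1, 1
5. Box not p1, 2
Accessibility: 0R1, 0R2

Satisfiable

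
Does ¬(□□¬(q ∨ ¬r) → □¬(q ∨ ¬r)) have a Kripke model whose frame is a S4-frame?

Unsatisfiable (every branch closes)

1. ¬(□□¬(q ∨ ¬r) → □¬(q ∨ ¬r)), 0
2. □□¬(q ∨ ¬r), 0   [¬→-rule on 1]
3. ¬□¬(q ∨ ¬r), 0   [¬→-rule on 1]
4. □¬(q ∨ ¬r), 0   [□-rule on 2 via 0R0]
5. ¬(q ∨ ¬r), 0   [□-rule on 4 via 0R0]
6. ¬q, 0   [¬∨-rule on 5]
7. r, 0   [¬∨-rule on 5]
8. q ∨ ¬r, 1   [¬□-rule on 3: fresh world 1, 0R1]
9. □¬(q ∨ ¬r), 1   [□-rule on 2 via 0R1]
10. ¬(q ∨ ¬r), 1   [□-rule on 4 via 0R1]
11. ¬q, 1   [¬∨-rule on 10]
12. r, 1   [¬∨-rule on 10]
13. ¬r, 1   [∨-rule on 8 (branches; this branch)]
Accessibility: 0R0, 0R1, 1R1
Branch closes: r and ¬r both at 1.
Every branch closes; the branch above is one of them.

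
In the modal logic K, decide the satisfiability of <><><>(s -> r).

1. <><><>(s -> r), 0
2. <><>(s -> r), 1   [<>-rule on 1: fresh world 1, 0R1]
3. <>(s -> r), 2   [<>-rule on 2: fresh world 2, 1R2]
4. s -> r, 3   [<>-rule on 3: fresh world 3, 2R3]
5. r, 3   [->-rule on 4 (branches; this branch)]
Accessibility: 0R1, 1R2, 2R3

Satisfiable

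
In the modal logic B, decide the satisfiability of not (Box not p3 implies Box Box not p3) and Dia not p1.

1. not (Box not p3 implies Box Box not p3) and Dia not p1, w0
2. not (Box not p3 implies Box Box not p3), w0
3. Dia not p1, w0
4. Box not p3, w0
5. not Box Box not p3, w0
6. not p3, w0
7. not p1, w1
8. not p3, w1
9. not Box not p3, w2
10. not p3, w2
11. p3, w3
Accessibility: w0Rw0, w0Rw1, w0Rw2, w1Rw0, w1Rw1, w2Rw0, w2Rw2, w2Rw3, w3Rw2, w3Rw3

Satisfiable (open branch found)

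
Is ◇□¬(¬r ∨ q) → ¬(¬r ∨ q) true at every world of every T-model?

Tableau for the negation ¬(◇□¬(¬r ∨ q) → ¬(¬r ∨ q)):
1. ¬(◇□¬(¬r ∨ q) → ¬(¬r ∨ q)), 0
2. ◇□¬(¬r ∨ q), 0   [¬→-rule on 1]
3. ¬r ∨ q, 0   [¬→-rule on 1]
4. q, 0   [∨-rule on 3 (branches; this branch)]
5. □¬(¬r ∨ q), 1   [◇-rule on 2: fresh world 1, 0R1]
6. ¬(¬r ∨ q), 1   [□-rule on 5 via 1R1]
7. r, 1   [¬∨-rule on 6]
8. ¬q, 1   [¬∨-rule on 6]
Accessibility: 0R0, 0R1, 1R1
The negation has an open branch (countermodel exists).

No, not valid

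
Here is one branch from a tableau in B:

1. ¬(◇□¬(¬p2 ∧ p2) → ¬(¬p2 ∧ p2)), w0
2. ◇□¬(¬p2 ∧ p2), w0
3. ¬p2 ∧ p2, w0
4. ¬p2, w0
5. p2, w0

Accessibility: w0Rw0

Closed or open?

Both p2 and ¬p2 appear at w0.

Closed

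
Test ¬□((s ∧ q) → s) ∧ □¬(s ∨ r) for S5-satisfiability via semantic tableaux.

Unsatisfiable

1. ¬□((s ∧ q) → s) ∧ □¬(s ∨ r), 0
2. ¬□((s ∧ q) → s), 0
3. □¬(s ∨ r), 0
4. ¬(s ∨ r), 0
5. ¬s, 0
6. ¬r, 0
7. ¬((s ∧ q) → s), 1
8. s ∧ q, 1
9. ¬s, 1
10. s, 1
11. q, 1
Accessibility: 0R0, 0R1, 1R0, 1R1
Branch closes: s and ¬s both at 1.
Every branch closes; the branch above is one of them.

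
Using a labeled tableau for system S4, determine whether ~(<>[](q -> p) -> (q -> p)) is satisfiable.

Satisfiable

1. ~(<>[](q -> p) -> (q -> p)), w0
2. <>[](q -> p), w0
3. ~(q -> p), w0
4. q, w0
5. ~p, w0
6. [](q -> p), w1
7. q -> p, w1
8. p, w1
Accessibility: w0Rw0, w0Rw1, w1Rw1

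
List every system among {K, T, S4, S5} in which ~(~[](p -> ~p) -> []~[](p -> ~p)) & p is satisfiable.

K, T, S4

S5-tableau for the formula:
1. ~(~[](p -> ~p) -> []~[](p -> ~p)) & p, 0
2. ~(~[](p -> ~p) -> []~[](p -> ~p)), 0
3. p, 0
4. ~[](p -> ~p), 0
5. ~[]~[](p -> ~p), 0
6. ~(p -> ~p), 1
7. p, 1
8. [](p -> ~p), 2
9. p -> ~p, 0
10. p -> ~p, 1
11. p -> ~p, 2
12. ~p, 0
Accessibility: 0R0, 0R1, 0R2, 1R0, 1R1, 1R2, 2R0, 2R1, 2R2
Branch closes: p and ~p both at 0.
Every branch closes (one shown): unsatisfiable in S5.
S4-tableau for the formula:
1. ~(~[](p -> ~p) -> []~[](p -> ~p)) & p, 0
2. ~(~[](p -> ~p) -> []~[](p -> ~p)), 0
3. p, 0
4. ~[](p -> ~p), 0
5. ~[]~[](p -> ~p), 0
6. ~(p -> ~p), 1
7. p, 1
8. [](p -> ~p), 2
9. p -> ~p, 2
10. ~p, 2
Accessibility: 0R0, 0R1, 0R2, 1R1, 2R2
Complete open branch: satisfiable in S4, hence also in K, T (this S4-model is also a K-model and a T-model).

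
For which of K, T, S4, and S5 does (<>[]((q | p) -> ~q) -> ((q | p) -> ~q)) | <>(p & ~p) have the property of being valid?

S4-tableau for the negation ~((<>[]((q | p) -> ~q) -> ((q | p) -> ~q)) | <>(p & ~p)):
1. ~((<>[]((q | p) -> ~q) -> ((q | p) -> ~q)) | <>(p & ~p)), 0
2. ~(<>[]((q | p) -> ~q) -> ((q | p) -> ~q)), 0
3. ~<>(p & ~p), 0
4. <>[]((q | p) -> ~q), 0
5. ~((q | p) -> ~q), 0
6. q | p, 0
7. q, 0
8. ~(p & ~p), 0
9. p, 0
10. []((q | p) -> ~q), 1
11. ~(p & ~p), 1
12. (q | p) -> ~q, 1
13. p, 1
14. ~q, 1
Accessibility: 0R0, 0R1, 1R1
Complete open branch: countermodel on an S4-frame, so not valid in S4, nor in K, T (the same frame is also a K-frame and a T-frame).
S5-tableau for the negation ~((<>[]((q | p) -> ~q) -> ((q | p) -> ~q)) | <>(p & ~p)):
1. ~((<>[]((q | p) -> ~q) -> ((q | p) -> ~q)) | <>(p & ~p)), 0
2. ~(<>[]((q | p) -> ~q) -> ((q | p) -> ~q)), 0
3. ~<>(p & ~p), 0
4. <>[]((q | p) -> ~q), 0
5. ~((q | p) -> ~q), 0
6. q | p, 0
7. q, 0
8. ~(p & ~p), 0
9. p, 0
10. []((q | p) -> ~q), 1
11. ~(p & ~p), 1
12. (q | p) -> ~q, 0
13. (q | p) -> ~q, 1
14. p, 1
15. ~(q | p), 0
16. ~q, 0
17. ~p, 0
Accessibility: 0R0, 0R1, 1R0, 1R1
Branch closes: q and ~q both at 0.
Every branch closes (one shown): valid in S5.

S5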